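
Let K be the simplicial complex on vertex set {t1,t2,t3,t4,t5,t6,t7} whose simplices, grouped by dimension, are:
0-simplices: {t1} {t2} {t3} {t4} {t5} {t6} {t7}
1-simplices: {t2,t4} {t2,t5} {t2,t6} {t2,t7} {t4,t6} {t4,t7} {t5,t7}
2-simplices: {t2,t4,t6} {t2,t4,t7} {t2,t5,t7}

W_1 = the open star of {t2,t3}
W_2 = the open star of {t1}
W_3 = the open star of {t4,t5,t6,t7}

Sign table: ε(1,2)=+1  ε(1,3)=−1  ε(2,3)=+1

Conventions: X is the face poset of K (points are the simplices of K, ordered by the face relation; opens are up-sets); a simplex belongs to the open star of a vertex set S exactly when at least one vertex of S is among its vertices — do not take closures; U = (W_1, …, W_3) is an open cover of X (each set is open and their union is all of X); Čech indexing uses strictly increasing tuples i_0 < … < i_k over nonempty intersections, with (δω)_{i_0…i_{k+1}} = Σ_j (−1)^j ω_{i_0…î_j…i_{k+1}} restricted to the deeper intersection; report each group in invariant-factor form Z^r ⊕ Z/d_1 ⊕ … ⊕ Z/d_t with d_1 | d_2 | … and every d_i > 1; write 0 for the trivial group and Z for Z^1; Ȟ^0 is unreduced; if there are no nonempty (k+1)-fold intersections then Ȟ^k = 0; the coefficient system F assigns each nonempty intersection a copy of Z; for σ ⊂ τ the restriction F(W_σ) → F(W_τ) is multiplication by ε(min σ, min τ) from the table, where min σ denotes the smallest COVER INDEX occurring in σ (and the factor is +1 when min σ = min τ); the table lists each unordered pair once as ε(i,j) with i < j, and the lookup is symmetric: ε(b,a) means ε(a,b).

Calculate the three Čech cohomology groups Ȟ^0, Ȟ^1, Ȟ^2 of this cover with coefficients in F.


Ȟ^0(U;F) ≅ Z^2; Ȟ^1(U;F) ≅ 0; Ȟ^2(U;F) ≅ 0

nerve of the cover:
  W1={{t2},{t3},{t2,t4},{t2,t5},{t2,t6},{t2,t7},{t2,t4,t6},{t2,t4,t7},{t2,t5,t7}} W2={{t1}} W3={{t4},{t5},{t6},{t7},{t2,t4},{t2,t5},{t2,t6},{t2,t7},{t4,t6},{t4,t7},{t5,t7},{t2,t4,t6},{t2,t4,t7},{t2,t5,t7}}
  W13={{t2,t4},{t2,t5},{t2,t6},{t2,t7},{t2,t4,t6},{t2,t4,t7},{t2,t5,t7}}
C dims 3,1; δ0: rk 1, SNF 1^1
Ȟ^0 = (3 − 1) − 0 = 2, so Ȟ^0 ≅ Z^2
Ȟ^1 = (1 − 0) − 1 = 0, so Ȟ^1 ≅ 0
Ȟ^2 = (0 − 0) − 0 = 0, so Ȟ^2 ≅ 0


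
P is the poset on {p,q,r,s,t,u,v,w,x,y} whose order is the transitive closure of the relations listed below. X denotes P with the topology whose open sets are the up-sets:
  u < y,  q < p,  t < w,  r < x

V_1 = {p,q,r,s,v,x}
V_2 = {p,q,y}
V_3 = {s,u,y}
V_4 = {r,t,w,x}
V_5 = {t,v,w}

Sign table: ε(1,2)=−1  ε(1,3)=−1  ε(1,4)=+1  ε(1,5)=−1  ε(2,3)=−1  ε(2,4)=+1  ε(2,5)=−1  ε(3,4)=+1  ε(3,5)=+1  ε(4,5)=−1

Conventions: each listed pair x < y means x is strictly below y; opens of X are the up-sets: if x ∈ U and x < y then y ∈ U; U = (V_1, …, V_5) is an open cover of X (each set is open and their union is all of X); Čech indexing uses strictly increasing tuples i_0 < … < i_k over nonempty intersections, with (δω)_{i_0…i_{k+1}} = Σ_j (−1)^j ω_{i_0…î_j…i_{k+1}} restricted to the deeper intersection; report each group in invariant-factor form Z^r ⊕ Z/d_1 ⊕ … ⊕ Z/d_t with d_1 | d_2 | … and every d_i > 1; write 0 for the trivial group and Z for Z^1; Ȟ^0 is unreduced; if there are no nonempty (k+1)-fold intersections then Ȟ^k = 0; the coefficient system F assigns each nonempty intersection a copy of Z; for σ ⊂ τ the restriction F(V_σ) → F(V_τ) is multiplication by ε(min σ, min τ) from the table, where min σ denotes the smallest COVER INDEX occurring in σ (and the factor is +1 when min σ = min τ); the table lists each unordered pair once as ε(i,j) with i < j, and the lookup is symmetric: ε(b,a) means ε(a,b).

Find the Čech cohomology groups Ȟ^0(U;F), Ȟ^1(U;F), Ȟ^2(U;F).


Ȟ^0(U;F) ≅ 0; Ȟ^1(U;F) ≅ Z ⊕ Z/2; Ȟ^2(U;F) ≅ 0

nonempty intersections:
  V12={p,q} V13={s} V14={r,x} V15={v} V23={y} V45={t,w}
C dims 5,6; δ0: rk 5, SNF 1^4·2
Ȟ^0: (5−5)−0=0 ⇒ 0
Ȟ^1: (6−0)−5=1 plus torsion [2] ⇒ Z ⊕ Z/2
Ȟ^2: (0−0)−0=0 ⇒ 0


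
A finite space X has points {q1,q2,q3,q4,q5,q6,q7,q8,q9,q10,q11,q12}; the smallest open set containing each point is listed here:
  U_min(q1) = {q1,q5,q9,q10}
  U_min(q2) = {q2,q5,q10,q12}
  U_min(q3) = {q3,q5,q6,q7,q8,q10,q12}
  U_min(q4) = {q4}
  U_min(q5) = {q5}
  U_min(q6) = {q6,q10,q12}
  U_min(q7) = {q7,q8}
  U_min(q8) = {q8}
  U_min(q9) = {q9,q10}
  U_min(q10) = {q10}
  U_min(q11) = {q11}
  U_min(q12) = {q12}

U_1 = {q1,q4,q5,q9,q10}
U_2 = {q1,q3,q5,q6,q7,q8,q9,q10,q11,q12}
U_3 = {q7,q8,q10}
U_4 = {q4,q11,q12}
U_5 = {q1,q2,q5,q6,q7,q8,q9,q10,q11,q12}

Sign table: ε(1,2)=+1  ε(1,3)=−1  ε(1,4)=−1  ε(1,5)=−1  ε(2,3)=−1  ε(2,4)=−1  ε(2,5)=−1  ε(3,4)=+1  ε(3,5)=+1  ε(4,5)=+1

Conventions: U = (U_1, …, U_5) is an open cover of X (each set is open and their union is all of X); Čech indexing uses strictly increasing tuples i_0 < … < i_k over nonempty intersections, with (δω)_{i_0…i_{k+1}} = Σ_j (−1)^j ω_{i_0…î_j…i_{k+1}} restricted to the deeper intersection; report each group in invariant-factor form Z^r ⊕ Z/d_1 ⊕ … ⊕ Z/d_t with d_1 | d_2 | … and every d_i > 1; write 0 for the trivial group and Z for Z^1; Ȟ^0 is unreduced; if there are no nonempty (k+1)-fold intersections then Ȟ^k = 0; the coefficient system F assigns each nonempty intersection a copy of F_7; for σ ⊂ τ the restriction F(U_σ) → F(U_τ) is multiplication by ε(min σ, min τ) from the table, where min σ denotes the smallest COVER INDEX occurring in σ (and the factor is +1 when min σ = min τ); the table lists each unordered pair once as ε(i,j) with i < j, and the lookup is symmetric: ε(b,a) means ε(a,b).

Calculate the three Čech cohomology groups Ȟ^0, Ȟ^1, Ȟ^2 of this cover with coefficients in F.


intersection data:
  U12={q1,q5,q9,q10} U13={q10} U14={q4} U15={q1,q5,q9,q10} U23={q7,q8,q10} U24={q11,q12} U25={q1,q5,q6,q7,q8,q9,q10,q11,q12} U35={q7,q8,q10} U45={q11,q12}
  U123={q10} U125={q1,q5,q9,q10} U135={q10} U235={q7,q8,q10} U245={q11,q12}
  U1235={q10}
C dims 5,9,5,1; δ0: rk_F7 4; δ1: rk_F7 4; δ2: rk_F7 1
Ȟ^0 = (5 − 4) − 0 = 1, so Ȟ^0 ≅ Z/7
Ȟ^1 = (9 − 4) − 4 = 1, so Ȟ^1 ≅ Z/7
Ȟ^2 = (5 − 1) − 4 = 0, so Ȟ^2 ≅ 0

Ȟ^0(U;F) ≅ Z/7, Ȟ^1(U;F) ≅ Z/7 and Ȟ^2(U;F) ≅ 0


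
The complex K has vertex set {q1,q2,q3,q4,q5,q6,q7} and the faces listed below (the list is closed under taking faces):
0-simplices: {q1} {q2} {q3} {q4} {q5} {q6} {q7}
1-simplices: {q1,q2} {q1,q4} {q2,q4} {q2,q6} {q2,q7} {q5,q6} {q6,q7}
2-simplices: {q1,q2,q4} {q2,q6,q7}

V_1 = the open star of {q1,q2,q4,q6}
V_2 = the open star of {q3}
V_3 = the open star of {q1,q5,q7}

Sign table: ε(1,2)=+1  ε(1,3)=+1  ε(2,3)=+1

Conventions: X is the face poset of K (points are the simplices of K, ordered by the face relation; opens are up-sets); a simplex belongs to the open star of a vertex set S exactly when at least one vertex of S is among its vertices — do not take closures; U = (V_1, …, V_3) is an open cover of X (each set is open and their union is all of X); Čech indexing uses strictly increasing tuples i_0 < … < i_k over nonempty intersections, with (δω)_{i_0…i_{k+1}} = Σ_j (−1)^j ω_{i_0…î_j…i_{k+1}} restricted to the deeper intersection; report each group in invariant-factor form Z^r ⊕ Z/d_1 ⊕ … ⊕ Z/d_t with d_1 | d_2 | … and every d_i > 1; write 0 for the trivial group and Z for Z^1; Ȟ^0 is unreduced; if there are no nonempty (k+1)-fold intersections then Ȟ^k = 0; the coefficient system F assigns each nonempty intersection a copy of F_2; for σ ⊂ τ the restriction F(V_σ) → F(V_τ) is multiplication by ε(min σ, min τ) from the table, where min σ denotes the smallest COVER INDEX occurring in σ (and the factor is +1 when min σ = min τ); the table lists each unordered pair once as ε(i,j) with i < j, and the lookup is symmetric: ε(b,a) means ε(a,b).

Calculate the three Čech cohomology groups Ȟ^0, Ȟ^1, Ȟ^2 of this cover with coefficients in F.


nerve simplices:
  V1={{q1},{q2},{q4},{q6},{q1,q2},{q1,q4},{q2,q4},{q2,q6},{q2,q7},{q5,q6},{q6,q7},{q1,q2,q4},{q2,q6,q7}} V2={{q3}} V3={{q1},{q5},{q7},{q1,q2},{q1,q4},{q2,q7},{q5,q6},{q6,q7},{q1,q2,q4},{q2,q6,q7}}
  V13={{q1},{q1,q2},{q1,q4},{q2,q7},{q5,q6},{q6,q7},{q1,q2,q4},{q2,q6,q7}}
C dims 3,1; δ0: rk_F2 1
degree 0: 3−1−0 = 2 → Ȟ^0 ≅ Z/2 ⊕ Z/2
degree 1: 1−0−1 = 0 → Ȟ^1 ≅ 0
degree 2: 0−0−0 = 0 → Ȟ^2 ≅ 0

Ȟ^0(U;F) ≅ Z/2 ⊕ Z/2,  Ȟ^1(U;F) ≅ 0,  Ȟ^2(U;F) ≅ 0


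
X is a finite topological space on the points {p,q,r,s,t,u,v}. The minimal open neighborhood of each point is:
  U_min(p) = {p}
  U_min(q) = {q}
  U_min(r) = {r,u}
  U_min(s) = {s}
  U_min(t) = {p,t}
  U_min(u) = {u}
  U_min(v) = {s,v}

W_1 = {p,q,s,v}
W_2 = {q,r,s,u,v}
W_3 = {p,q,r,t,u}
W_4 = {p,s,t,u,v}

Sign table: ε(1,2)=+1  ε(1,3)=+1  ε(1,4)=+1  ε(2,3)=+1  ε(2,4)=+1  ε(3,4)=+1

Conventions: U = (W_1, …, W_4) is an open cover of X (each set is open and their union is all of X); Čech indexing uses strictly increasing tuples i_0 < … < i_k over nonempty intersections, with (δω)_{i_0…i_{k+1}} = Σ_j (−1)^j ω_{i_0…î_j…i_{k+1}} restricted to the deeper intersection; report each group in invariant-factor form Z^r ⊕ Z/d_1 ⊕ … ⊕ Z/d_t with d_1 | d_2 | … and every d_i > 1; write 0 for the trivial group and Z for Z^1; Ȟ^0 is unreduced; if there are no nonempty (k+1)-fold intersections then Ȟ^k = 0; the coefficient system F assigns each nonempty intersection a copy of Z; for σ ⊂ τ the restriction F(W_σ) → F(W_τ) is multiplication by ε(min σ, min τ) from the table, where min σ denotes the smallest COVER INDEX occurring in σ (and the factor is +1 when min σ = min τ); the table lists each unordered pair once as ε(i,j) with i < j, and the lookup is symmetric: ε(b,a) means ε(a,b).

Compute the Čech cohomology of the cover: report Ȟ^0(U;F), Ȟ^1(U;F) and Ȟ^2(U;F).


nerve of the cover:
  W12={q,s,v} W13={p,q} W14={p,s,v} W23={q,r,u} W24={s,u,v} W34={p,t,u}
  W123={q} W124={s,v} W134={p} W234={u}
C dims 4,6,4; δ0: rk 3, SNF 1^3; δ1: rk 3, SNF 1^3
Ȟ^0 = (4 − 3) − 0 = 1, so Ȟ^0 ≅ Z
Ȟ^1 = (6 − 3) − 3 = 0, so Ȟ^1 ≅ 0
Ȟ^2 = (4 − 0) − 3 = 1, so Ȟ^2 ≅ Z

Ȟ^0 = Z, Ȟ^1 = 0 and Ȟ^2 = Z


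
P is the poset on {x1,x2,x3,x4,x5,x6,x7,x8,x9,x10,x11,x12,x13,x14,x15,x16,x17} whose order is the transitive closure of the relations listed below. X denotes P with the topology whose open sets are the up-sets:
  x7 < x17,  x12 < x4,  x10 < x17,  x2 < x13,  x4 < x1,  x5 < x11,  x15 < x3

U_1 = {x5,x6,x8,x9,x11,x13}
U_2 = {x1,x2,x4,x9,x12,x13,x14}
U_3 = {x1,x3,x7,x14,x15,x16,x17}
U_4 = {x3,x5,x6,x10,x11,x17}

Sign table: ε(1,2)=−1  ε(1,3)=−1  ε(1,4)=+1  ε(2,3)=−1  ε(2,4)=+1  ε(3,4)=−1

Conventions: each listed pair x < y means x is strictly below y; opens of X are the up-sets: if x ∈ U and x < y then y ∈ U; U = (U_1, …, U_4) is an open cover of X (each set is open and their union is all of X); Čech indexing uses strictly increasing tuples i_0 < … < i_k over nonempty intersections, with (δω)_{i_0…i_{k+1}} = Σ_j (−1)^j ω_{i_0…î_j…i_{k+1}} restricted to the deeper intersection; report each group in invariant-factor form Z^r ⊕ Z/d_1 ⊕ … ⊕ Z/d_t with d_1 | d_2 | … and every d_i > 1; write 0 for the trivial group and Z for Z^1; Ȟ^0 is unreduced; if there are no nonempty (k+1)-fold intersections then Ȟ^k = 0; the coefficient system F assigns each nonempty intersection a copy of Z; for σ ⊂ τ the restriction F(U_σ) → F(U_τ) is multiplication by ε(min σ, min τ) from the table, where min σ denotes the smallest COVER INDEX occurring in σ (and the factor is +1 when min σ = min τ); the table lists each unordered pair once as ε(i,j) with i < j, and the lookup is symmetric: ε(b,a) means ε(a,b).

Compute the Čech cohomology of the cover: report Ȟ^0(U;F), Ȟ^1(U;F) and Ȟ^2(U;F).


intersection data:
  U12={x9,x13} U14={x5,x6,x11} U23={x1,x14} U34={x3,x17}
C dims 4,4; δ0: rk 4, SNF 1^3·2
Ȟ^0 = (4 − 4) − 0 = 0, so Ȟ^0 ≅ 0
Ȟ^1 = (4 − 0) − 4 = 0 plus torsion [2], so Ȟ^1 ≅ Z/2
Ȟ^2 = (0 − 0) − 0 = 0, so Ȟ^2 ≅ 0

Ȟ^0(U;F) ≅ 0, Ȟ^1(U;F) ≅ Z/2 and Ȟ^2(U;F) ≅ 0


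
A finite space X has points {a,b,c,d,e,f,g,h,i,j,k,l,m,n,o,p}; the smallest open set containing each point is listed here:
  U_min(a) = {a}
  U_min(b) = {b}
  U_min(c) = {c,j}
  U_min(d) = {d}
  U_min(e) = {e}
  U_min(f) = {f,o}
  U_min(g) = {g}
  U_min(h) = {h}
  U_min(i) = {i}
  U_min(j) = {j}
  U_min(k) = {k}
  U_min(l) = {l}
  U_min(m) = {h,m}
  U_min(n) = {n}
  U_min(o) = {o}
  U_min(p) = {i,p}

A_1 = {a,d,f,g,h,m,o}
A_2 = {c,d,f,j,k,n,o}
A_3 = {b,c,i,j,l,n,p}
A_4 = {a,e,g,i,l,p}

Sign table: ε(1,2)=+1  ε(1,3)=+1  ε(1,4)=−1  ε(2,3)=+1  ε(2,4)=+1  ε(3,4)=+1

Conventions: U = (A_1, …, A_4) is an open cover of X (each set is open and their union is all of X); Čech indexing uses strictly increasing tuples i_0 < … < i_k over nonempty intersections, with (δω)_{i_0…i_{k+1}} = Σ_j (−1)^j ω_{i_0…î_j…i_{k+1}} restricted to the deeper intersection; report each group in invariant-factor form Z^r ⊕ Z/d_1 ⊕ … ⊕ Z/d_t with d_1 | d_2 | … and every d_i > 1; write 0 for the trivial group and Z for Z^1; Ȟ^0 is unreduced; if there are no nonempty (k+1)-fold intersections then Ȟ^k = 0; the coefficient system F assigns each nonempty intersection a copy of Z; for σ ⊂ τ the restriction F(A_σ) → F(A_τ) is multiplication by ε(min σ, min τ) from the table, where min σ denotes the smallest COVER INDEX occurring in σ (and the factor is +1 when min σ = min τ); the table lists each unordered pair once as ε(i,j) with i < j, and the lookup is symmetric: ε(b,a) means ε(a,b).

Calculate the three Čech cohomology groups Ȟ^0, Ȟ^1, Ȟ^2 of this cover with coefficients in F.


cover nerve:
  A12={d,f,o} A14={a,g} A23={c,j,n} A34={i,l,p}
C dims 4,4; δ0: rk 4, SNF 1^3·2
Ȟ^0: (4−4)−0=0 ⇒ 0
Ȟ^1: (4−0)−4=0 plus torsion [2] ⇒ Z/2
Ȟ^2: (0−0)−0=0 ⇒ 0

Ȟ^0(U;F) ≅ 0; Ȟ^1(U;F) ≅ Z/2; Ȟ^2(U;F) ≅ 0


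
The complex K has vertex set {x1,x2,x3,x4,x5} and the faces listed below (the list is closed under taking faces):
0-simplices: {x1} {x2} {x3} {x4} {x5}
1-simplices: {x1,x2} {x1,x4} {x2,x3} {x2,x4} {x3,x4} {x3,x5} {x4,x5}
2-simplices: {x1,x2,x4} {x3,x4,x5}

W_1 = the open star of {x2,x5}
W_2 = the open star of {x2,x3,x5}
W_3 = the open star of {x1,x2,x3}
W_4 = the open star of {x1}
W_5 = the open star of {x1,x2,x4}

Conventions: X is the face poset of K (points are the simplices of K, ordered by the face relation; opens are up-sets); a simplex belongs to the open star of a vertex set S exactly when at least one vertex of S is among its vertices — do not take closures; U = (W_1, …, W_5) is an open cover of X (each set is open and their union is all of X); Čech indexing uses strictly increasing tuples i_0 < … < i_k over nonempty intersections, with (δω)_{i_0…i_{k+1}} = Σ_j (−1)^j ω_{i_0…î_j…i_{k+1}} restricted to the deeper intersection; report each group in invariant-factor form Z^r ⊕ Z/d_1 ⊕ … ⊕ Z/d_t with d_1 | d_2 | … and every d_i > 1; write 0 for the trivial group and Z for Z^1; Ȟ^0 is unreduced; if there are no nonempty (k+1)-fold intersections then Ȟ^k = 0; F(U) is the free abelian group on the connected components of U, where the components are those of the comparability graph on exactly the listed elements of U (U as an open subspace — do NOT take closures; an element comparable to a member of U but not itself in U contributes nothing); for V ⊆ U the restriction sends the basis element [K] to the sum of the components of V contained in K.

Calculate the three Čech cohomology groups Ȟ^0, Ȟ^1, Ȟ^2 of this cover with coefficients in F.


nerve of the cover:
  W1={{x2},{x5},{x1,x2},{x2,x3},{x2,x4},{x3,x5},{x4,x5},{x1,x2,x4},{x3,x4,x5}} W2={{x2},{x3},{x5},{x1,x2},{x2,x3},{x2,x4},{x3,x4},{x3,x5},{x4,x5},{x1,x2,x4},{x3,x4,x5}} W3={{x1},{x2},{x3},{x1,x2},{x1,x4},{x2,x3},{x2,x4},{x3,x4},{x3,x5},{x1,x2,x4},{x3,x4,x5}} W4={{x1},{x1,x2},{x1,x4},{x1,x2,x4}} W5={{x1},{x2},{x4},{x1,x2},{x1,x4},{x2,x3},{x2,x4},{x3,x4},{x4,x5},{x1,x2,x4},{x3,x4,x5}}
  W12={{x2},{x5},{x1,x2},{x2,x3},{x2,x4},{x3,x5},{x4,x5},{x1,x2,x4},{x3,x4,x5}} W13={{x2},{x1,x2},{x2,x3},{x2,x4},{x3,x5},{x1,x2,x4},{x3,x4,x5}} W14={{x1,x2},{x1,x2,x4}} W15={{x2},{x1,x2},{x2,x3},{x2,x4},{x4,x5},{x1,x2,x4},{x3,x4,x5}} W23={{x2},{x3},{x1,x2},{x2,x3},{x2,x4},{x3,x4},{x3,x5},{x1,x2,x4},{x3,x4,x5}} W24={{x1,x2},{x1,x2,x4}} W25={{x2},{x1,x2},{x2,x3},{x2,x4},{x3,x4},{x4,x5},{x1,x2,x4},{x3,x4,x5}} W34={{x1},{x1,x2},{x1,x4},{x1,x2,x4}} W35={{x1},{x2},{x1,x2},{x1,x4},{x2,x3},{x2,x4},{x3,x4},{x1,x2,x4},{x3,x4,x5}} W45={{x1},{x1,x2},{x1,x4},{x1,x2,x4}}
  W123={{x2},{x1,x2},{x2,x3},{x2,x4},{x3,x5},{x1,x2,x4},{x3,x4,x5}} W124={{x1,x2},{x1,x2,x4}} W125={{x2},{x1,x2},{x2,x3},{x2,x4},{x4,x5},{x1,x2,x4},{x3,x4,x5}} W134={{x1,x2},{x1,x2,x4}} W135={{x2},{x1,x2},{x2,x3},{x2,x4},{x1,x2,x4},{x3,x4,x5}} W145={{x1,x2},{x1,x2,x4}} W234={{x1,x2},{x1,x2,x4}} W235={{x2},{x1,x2},{x2,x3},{x2,x4},{x3,x4},{x1,x2,x4},{x3,x4,x5}} W245={{x1,x2},{x1,x2,x4}} W345={{x1},{x1,x2},{x1,x4},{x1,x2,x4}}
  W1234={{x1,x2},{x1,x2,x4}} W1235={{x2},{x1,x2},{x2,x3},{x2,x4},{x1,x2,x4},{x3,x4,x5}} W1245={{x1,x2},{x1,x2,x4}} W1345={{x1,x2},{x1,x2,x4}} W2345={{x1,x2},{x1,x2,x4}}
  W12345={{x1,x2},{x1,x2,x4}}
components per intersection:
  W1: {{x2},{x1,x2},{x2,x3},{x2,x4},{x1,x2,x4}} {{x5},{x3,x5},{x4,x5},{x3,x4,x5}}
  W2: {{x2},{x3},{x5},{x1,x2},{x2,x3},{x2,x4},{x3,x4},{x3,x5},{x4,x5},{x1,x2,x4},{x3,x4,x5}}
  W3: {{x1},{x2},{x3},{x1,x2},{x1,x4},{x2,x3},{x2,x4},{x3,x4},{x3,x5},{x1,x2,x4},{x3,x4,x5}}
  W4: {{x1},{x1,x2},{x1,x4},{x1,x2,x4}}
  W5: {{x1},{x2},{x4},{x1,x2},{x1,x4},{x2,x3},{x2,x4},{x3,x4},{x4,x5},{x1,x2,x4},{x3,x4,x5}}
  W12: {{x2},{x1,x2},{x2,x3},{x2,x4},{x1,x2,x4}} {{x5},{x3,x5},{x4,x5},{x3,x4,x5}}
  W13: {{x2},{x1,x2},{x2,x3},{x2,x4},{x1,x2,x4}} {{x3,x5},{x3,x4,x5}}
  W14: {{x1,x2},{x1,x2,x4}}
  W15: {{x2},{x1,x2},{x2,x3},{x2,x4},{x1,x2,x4}} {{x4,x5},{x3,x4,x5}}
  W23: {{x2},{x3},{x1,x2},{x2,x3},{x2,x4},{x3,x4},{x3,x5},{x1,x2,x4},{x3,x4,x5}}
  W24: {{x1,x2},{x1,x2,x4}}
  W25: {{x2},{x1,x2},{x2,x3},{x2,x4},{x1,x2,x4}} {{x3,x4},{x4,x5},{x3,x4,x5}}
  W34: {{x1},{x1,x2},{x1,x4},{x1,x2,x4}}
  W35: {{x1},{x2},{x1,x2},{x1,x4},{x2,x3},{x2,x4},{x1,x2,x4}} {{x3,x4},{x3,x4,x5}}
  W45: {{x1},{x1,x2},{x1,x4},{x1,x2,x4}}
  W123: {{x2},{x1,x2},{x2,x3},{x2,x4},{x1,x2,x4}} {{x3,x5},{x3,x4,x5}}
  W124: {{x1,x2},{x1,x2,x4}}
  W125: {{x2},{x1,x2},{x2,x3},{x2,x4},{x1,x2,x4}} {{x4,x5},{x3,x4,x5}}
  W134: {{x1,x2},{x1,x2,x4}}
  W135: {{x2},{x1,x2},{x2,x3},{x2,x4},{x1,x2,x4}} {{x3,x4,x5}}
  W145: {{x1,x2},{x1,x2,x4}}
  W234: {{x1,x2},{x1,x2,x4}}
  W235: {{x2},{x1,x2},{x2,x3},{x2,x4},{x1,x2,x4}} {{x3,x4},{x3,x4,x5}}
  W245: {{x1,x2},{x1,x2,x4}}
  W345: {{x1},{x1,x2},{x1,x4},{x1,x2,x4}}
  W1234: {{x1,x2},{x1,x2,x4}}
  W1235: {{x2},{x1,x2},{x2,x3},{x2,x4},{x1,x2,x4}} {{x3,x4,x5}}
  W1245: {{x1,x2},{x1,x2,x4}}
  W1345: {{x1,x2},{x1,x2,x4}}
  W2345: {{x1,x2},{x1,x2,x4}}
  W12345: {{x1,x2},{x1,x2,x4}}
C dims 6,15,14,6; δ0: rk 5, SNF 1^5; δ1: rk 9, SNF 1^9; δ2: rk 5, SNF 1^5
Ȟ^0 = (6 − 5) − 0 = 1, so Ȟ^0 ≅ Z
Ȟ^1 = (15 − 9) − 5 = 1, so Ȟ^1 ≅ Z
Ȟ^2 = (14 − 5) − 9 = 0, so Ȟ^2 ≅ 0

Ȟ^0(U;F) ≅ Z,  Ȟ^1(U;F) ≅ Z,  Ȟ^2(U;F) ≅ 0


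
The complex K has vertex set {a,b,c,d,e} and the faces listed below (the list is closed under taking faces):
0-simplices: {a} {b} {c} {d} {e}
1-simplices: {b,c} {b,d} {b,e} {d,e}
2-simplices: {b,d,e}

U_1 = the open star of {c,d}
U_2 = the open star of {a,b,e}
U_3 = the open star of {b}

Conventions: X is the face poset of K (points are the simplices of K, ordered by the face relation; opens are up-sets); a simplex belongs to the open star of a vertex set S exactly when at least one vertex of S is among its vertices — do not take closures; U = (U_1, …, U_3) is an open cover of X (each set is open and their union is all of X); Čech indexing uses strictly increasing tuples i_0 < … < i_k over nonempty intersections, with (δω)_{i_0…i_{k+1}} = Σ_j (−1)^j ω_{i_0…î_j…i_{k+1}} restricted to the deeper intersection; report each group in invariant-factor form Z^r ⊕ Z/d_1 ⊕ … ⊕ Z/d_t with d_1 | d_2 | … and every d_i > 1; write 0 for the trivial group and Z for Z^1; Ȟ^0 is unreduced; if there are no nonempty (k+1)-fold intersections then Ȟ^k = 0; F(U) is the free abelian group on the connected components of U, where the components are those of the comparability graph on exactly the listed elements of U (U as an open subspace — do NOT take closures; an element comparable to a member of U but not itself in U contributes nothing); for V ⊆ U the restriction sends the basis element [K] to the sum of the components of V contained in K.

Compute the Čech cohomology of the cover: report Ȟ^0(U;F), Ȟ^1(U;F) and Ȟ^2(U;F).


Ȟ^0 = Z^2, Ȟ^1 = 0 and Ȟ^2 = 0

nonempty overlaps:
  U1={{c},{d},{b,c},{b,d},{d,e},{b,d,e}} U2={{a},{b},{e},{b,c},{b,d},{b,e},{d,e},{b,d,e}} U3={{b},{b,c},{b,d},{b,e},{b,d,e}}
  U12={{b,c},{b,d},{d,e},{b,d,e}} U13={{b,c},{b,d},{b,d,e}} U23={{b},{b,c},{b,d},{b,e},{b,d,e}}
  U123={{b,c},{b,d},{b,d,e}}
components per intersection:
  U1: {{c},{b,c}} {{d},{b,d},{d,e},{b,d,e}}
  U2: {{a}} {{b},{e},{b,c},{b,d},{b,e},{d,e},{b,d,e}}
  U3: {{b},{b,c},{b,d},{b,e},{b,d,e}}
  U12: {{b,c}} {{b,d},{d,e},{b,d,e}}
  U13: {{b,c}} {{b,d},{b,d,e}}
  U23: {{b},{b,c},{b,d},{b,e},{b,d,e}}
  U123: {{b,c}} {{b,d},{b,d,e}}
C dims 5,5,2; δ0: rk 3, SNF 1^3; δ1: rk 2, SNF 1^2
degree 0: 5−3−0 = 2 → Ȟ^0 ≅ Z^2
degree 1: 5−2−3 = 0 → Ȟ^1 ≅ 0
degree 2: 2−0−2 = 0 → Ȟ^2 ≅ 0


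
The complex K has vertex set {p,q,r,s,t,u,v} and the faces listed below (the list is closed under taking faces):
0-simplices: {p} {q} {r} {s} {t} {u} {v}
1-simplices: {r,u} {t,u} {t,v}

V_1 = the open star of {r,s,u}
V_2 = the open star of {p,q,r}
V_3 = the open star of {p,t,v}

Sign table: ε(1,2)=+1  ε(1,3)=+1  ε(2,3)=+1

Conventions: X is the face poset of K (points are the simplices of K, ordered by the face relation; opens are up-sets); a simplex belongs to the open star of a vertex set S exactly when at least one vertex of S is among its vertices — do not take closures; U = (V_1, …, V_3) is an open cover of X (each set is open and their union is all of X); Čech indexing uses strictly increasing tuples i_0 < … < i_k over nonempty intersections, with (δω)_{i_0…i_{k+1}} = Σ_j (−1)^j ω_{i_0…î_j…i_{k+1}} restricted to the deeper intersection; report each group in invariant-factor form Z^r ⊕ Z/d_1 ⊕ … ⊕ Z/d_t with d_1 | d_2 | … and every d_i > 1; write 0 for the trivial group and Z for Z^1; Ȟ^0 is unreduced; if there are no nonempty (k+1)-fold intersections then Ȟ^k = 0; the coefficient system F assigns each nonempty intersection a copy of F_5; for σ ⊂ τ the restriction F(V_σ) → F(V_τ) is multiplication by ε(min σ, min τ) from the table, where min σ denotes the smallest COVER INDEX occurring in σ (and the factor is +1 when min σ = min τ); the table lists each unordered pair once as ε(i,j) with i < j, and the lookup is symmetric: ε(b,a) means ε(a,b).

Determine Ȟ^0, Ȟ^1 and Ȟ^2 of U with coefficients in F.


nerve simplices:
  V1={{r},{s},{u},{r,u},{t,u}} V2={{p},{q},{r},{r,u}} V3={{p},{t},{v},{t,u},{t,v}}
  V12={{r},{r,u}} V13={{t,u}} V23={{p}}
C dims 3,3; δ0: rk_F5 2
degree 0: 3−2−0 = 1 → Ȟ^0 ≅ Z/5
degree 1: 3−0−2 = 1 → Ȟ^1 ≅ Z/5
degree 2: 0−0−0 = 0 → Ȟ^2 ≅ 0

Ȟ^0(U;F) ≅ Z/5, Ȟ^1(U;F) ≅ Z/5, Ȟ^2(U;F) ≅ 0


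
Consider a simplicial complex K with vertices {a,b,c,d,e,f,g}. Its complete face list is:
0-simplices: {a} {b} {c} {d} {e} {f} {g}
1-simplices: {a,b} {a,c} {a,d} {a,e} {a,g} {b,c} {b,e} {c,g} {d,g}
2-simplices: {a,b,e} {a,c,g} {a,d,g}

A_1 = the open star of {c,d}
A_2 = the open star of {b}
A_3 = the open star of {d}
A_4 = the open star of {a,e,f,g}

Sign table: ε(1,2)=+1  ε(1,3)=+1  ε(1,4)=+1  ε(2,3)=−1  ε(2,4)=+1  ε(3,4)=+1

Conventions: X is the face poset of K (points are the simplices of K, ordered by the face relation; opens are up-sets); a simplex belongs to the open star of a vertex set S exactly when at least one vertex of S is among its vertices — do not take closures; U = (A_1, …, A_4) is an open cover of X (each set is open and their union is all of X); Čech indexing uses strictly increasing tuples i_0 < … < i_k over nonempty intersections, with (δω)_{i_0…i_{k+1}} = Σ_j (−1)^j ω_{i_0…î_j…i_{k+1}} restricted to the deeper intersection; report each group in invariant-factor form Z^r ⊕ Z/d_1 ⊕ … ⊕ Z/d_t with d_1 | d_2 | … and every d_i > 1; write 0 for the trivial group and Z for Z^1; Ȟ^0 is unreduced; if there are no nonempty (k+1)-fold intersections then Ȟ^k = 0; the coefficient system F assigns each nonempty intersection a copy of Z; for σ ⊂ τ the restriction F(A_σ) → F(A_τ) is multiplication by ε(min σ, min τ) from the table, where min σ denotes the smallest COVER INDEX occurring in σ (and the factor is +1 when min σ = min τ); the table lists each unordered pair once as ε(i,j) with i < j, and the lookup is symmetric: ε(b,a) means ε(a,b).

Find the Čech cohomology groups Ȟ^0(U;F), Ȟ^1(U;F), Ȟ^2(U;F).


nerve of the cover:
  A1={{c},{d},{a,c},{a,d},{b,c},{c,g},{d,g},{a,c,g},{a,d,g}} A2={{b},{a,b},{b,c},{b,e},{a,b,e}} A3={{d},{a,d},{d,g},{a,d,g}} A4={{a},{e},{f},{g},{a,b},{a,c},{a,d},{a,e},{a,g},{b,e},{c,g},{d,g},{a,b,e},{a,c,g},{a,d,g}}
  A12={{b,c}} A13={{d},{a,d},{d,g},{a,d,g}} A14={{a,c},{a,d},{c,g},{d,g},{a,c,g},{a,d,g}} A24={{a,b},{b,e},{a,b,e}} A34={{a,d},{d,g},{a,d,g}}
  A134={{a,d},{d,g},{a,d,g}}
C dims 4,5,1; δ0: rk 3, SNF 1^3; δ1: rk 1, SNF 1^1
Ȟ^0 = (4 − 3) − 0 = 1, so Ȟ^0 ≅ Z
Ȟ^1 = (5 − 1) − 3 = 1, so Ȟ^1 ≅ Z
Ȟ^2 = (1 − 0) − 1 = 0, so Ȟ^2 ≅ 0

Ȟ^0 = Z, Ȟ^1 = Z, Ȟ^2 = 0


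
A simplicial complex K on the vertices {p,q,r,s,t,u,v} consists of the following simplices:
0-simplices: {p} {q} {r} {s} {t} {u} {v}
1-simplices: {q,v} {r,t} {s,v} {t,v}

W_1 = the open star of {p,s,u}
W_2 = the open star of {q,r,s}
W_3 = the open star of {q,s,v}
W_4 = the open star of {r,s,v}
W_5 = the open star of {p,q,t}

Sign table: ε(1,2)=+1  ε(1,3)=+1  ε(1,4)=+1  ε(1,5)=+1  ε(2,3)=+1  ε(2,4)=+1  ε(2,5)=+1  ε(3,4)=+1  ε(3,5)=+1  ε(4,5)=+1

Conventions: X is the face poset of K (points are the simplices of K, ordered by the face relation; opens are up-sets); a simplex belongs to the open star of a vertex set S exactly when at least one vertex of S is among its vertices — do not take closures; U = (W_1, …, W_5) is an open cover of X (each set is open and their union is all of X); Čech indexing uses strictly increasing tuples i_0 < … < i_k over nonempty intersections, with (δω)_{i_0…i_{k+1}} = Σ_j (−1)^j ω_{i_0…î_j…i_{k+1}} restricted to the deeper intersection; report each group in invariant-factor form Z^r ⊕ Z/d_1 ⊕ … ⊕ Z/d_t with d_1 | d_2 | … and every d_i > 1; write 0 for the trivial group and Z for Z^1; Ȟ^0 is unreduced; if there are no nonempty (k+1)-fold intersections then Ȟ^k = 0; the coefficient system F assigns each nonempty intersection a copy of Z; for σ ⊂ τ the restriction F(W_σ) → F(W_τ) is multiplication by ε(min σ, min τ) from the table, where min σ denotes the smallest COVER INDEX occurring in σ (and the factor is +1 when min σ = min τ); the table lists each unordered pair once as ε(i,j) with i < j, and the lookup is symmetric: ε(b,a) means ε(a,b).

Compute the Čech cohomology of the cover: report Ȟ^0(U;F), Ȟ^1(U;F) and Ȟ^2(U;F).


Ȟ^0(U;F) ≅ Z, Ȟ^1(U;F) ≅ Z and Ȟ^2(U;F) ≅ 0

nonempty overlaps:
  W1={{p},{s},{u},{s,v}} W2={{q},{r},{s},{q,v},{r,t},{s,v}} W3={{q},{s},{v},{q,v},{s,v},{t,v}} W4={{r},{s},{v},{q,v},{r,t},{s,v},{t,v}} W5={{p},{q},{t},{q,v},{r,t},{t,v}}
  W12={{s},{s,v}} W13={{s},{s,v}} W14={{s},{s,v}} W15={{p}} W23={{q},{s},{q,v},{s,v}} W24={{r},{s},{q,v},{r,t},{s,v}} W25={{q},{q,v},{r,t}} W34={{s},{v},{q,v},{s,v},{t,v}} W35={{q},{q,v},{t,v}} W45={{q,v},{r,t},{t,v}}
  W123={{s},{s,v}} W124={{s},{s,v}} W134={{s},{s,v}} W234={{s},{q,v},{s,v}} W235={{q},{q,v}} W245={{q,v},{r,t}} W345={{q,v},{t,v}}
  W1234={{s},{s,v}} W2345={{q,v}}
C dims 5,10,7,2; δ0: rk 4, SNF 1^4; δ1: rk 5, SNF 1^5; δ2: rk 2, SNF 1^2
degree 0: 5−4−0 = 1 → Ȟ^0 ≅ Z
degree 1: 10−5−4 = 1 → Ȟ^1 ≅ Z
degree 2: 7−2−5 = 0 → Ȟ^2 ≅ 0


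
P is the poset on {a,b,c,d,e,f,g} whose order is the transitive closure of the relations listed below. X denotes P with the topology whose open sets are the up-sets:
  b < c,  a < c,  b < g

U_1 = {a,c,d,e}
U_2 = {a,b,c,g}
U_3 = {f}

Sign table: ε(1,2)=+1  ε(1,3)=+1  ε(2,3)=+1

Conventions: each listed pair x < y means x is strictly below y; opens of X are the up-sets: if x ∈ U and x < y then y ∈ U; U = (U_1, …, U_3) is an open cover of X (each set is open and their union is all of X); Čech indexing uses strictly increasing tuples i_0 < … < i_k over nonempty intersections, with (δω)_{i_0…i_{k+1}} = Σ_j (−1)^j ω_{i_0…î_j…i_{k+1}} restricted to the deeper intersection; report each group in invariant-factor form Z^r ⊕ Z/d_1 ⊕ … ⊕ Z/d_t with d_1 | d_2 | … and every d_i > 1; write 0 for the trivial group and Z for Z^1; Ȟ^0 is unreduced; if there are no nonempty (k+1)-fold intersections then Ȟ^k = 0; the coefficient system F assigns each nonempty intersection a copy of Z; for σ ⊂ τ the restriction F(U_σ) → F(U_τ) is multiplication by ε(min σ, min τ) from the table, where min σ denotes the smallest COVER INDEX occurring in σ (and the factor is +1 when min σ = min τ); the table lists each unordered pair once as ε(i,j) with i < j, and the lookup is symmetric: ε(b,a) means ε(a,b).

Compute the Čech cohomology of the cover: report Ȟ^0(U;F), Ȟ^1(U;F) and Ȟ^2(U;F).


nerve simplices:
  U12={a,c}
C dims 3,1; δ0: rk 1, SNF 1^1
degree 0: 3−1−0 = 2 → Ȟ^0 ≅ Z^2
degree 1: 1−0−1 = 0 → Ȟ^1 ≅ 0
degree 2: 0−0−0 = 0 → Ȟ^2 ≅ 0

Ȟ^0 ≅ Z^2, Ȟ^1 ≅ 0 and Ȟ^2 ≅ 0


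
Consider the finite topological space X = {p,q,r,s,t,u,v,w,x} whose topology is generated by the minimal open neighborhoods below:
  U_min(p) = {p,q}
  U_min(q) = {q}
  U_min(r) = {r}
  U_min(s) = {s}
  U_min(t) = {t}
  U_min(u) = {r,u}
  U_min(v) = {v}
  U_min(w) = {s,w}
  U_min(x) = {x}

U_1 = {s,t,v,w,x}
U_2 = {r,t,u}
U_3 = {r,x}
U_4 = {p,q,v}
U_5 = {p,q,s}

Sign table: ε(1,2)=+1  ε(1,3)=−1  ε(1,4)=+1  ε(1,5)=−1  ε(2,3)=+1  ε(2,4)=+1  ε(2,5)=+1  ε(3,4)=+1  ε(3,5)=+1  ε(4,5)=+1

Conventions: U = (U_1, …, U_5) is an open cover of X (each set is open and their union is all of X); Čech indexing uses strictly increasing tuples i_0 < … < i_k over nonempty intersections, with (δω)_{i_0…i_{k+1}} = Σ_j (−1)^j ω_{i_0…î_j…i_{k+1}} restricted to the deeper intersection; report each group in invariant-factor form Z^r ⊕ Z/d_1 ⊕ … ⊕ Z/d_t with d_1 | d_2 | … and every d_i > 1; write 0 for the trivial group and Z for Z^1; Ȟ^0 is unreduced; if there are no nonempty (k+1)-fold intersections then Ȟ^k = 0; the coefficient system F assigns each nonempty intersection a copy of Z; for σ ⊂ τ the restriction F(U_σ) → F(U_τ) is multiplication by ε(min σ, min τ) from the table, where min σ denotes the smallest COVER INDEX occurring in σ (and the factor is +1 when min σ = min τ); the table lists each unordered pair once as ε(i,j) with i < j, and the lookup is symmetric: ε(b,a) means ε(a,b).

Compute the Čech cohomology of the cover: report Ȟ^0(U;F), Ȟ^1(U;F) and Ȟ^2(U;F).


Ȟ^0(U;F) ≅ 0; Ȟ^1(U;F) ≅ Z ⊕ Z/2; Ȟ^2(U;F) ≅ 0

nerve of the cover:
  U12={t} U13={x} U14={v} U15={s} U23={r} U45={p,q}
C dims 5,6; δ0: rk 5, SNF 1^4·2
Ȟ^0 = (5 − 5) − 0 = 0, so Ȟ^0 ≅ 0
Ȟ^1 = (6 − 0) − 5 = 1 plus torsion [2], so Ȟ^1 ≅ Z ⊕ Z/2
Ȟ^2 = (0 − 0) − 0 = 0, so Ȟ^2 ≅ 0


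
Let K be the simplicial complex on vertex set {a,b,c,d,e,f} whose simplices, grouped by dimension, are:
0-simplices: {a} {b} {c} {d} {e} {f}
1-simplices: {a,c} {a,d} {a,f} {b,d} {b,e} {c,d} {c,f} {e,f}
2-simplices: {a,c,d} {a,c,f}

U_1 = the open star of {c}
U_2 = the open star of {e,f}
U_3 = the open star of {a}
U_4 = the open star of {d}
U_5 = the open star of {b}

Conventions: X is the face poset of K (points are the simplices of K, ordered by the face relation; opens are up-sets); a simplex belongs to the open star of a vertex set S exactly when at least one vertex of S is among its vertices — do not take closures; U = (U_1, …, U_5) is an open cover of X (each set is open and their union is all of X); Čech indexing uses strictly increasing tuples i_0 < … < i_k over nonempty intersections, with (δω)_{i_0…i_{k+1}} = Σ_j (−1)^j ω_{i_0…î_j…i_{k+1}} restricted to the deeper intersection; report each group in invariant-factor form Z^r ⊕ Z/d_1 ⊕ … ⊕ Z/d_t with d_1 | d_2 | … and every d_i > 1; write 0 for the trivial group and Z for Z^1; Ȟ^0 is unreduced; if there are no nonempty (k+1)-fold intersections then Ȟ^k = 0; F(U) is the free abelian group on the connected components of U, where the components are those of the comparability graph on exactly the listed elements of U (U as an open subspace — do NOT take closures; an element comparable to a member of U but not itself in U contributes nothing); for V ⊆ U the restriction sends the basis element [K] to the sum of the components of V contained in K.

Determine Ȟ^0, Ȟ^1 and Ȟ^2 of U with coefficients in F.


intersection data:
  U1={{c},{a,c},{c,d},{c,f},{a,c,d},{a,c,f}} U2={{e},{f},{a,f},{b,e},{c,f},{e,f},{a,c,f}} U3={{a},{a,c},{a,d},{a,f},{a,c,d},{a,c,f}} U4={{d},{a,d},{b,d},{c,d},{a,c,d}} U5={{b},{b,d},{b,e}}
  U12={{c,f},{a,c,f}} U13={{a,c},{a,c,d},{a,c,f}} U14={{c,d},{a,c,d}} U23={{a,f},{a,c,f}} U25={{b,e}} U34={{a,d},{a,c,d}} U45={{b,d}}
  U123={{a,c,f}} U134={{a,c,d}}
components per intersection:
  U1: {{c},{a,c},{c,d},{c,f},{a,c,d},{a,c,f}}
  U2: {{e},{f},{a,f},{b,e},{c,f},{e,f},{a,c,f}}
  U3: {{a},{a,c},{a,d},{a,f},{a,c,d},{a,c,f}}
  U4: {{d},{a,d},{b,d},{c,d},{a,c,d}}
  U5: {{b},{b,d},{b,e}}
  U12: {{c,f},{a,c,f}}
  U13: {{a,c},{a,c,d},{a,c,f}}
  U14: {{c,d},{a,c,d}}
  U23: {{a,f},{a,c,f}}
  U25: {{b,e}}
  U34: {{a,d},{a,c,d}}
  U45: {{b,d}}
  U123: {{a,c,f}}
  U134: {{a,c,d}}
C dims 5,7,2; δ0: rk 4, SNF 1^4; δ1: rk 2, SNF 1^2
Ȟ^0 = (5 − 4) − 0 = 1, so Ȟ^0 ≅ Z
Ȟ^1 = (7 − 2) − 4 = 1, so Ȟ^1 ≅ Z
Ȟ^2 = (2 − 0) − 2 = 0, so Ȟ^2 ≅ 0

Ȟ^0 ≅ Z; Ȟ^1 ≅ Z; Ȟ^2 ≅ 0


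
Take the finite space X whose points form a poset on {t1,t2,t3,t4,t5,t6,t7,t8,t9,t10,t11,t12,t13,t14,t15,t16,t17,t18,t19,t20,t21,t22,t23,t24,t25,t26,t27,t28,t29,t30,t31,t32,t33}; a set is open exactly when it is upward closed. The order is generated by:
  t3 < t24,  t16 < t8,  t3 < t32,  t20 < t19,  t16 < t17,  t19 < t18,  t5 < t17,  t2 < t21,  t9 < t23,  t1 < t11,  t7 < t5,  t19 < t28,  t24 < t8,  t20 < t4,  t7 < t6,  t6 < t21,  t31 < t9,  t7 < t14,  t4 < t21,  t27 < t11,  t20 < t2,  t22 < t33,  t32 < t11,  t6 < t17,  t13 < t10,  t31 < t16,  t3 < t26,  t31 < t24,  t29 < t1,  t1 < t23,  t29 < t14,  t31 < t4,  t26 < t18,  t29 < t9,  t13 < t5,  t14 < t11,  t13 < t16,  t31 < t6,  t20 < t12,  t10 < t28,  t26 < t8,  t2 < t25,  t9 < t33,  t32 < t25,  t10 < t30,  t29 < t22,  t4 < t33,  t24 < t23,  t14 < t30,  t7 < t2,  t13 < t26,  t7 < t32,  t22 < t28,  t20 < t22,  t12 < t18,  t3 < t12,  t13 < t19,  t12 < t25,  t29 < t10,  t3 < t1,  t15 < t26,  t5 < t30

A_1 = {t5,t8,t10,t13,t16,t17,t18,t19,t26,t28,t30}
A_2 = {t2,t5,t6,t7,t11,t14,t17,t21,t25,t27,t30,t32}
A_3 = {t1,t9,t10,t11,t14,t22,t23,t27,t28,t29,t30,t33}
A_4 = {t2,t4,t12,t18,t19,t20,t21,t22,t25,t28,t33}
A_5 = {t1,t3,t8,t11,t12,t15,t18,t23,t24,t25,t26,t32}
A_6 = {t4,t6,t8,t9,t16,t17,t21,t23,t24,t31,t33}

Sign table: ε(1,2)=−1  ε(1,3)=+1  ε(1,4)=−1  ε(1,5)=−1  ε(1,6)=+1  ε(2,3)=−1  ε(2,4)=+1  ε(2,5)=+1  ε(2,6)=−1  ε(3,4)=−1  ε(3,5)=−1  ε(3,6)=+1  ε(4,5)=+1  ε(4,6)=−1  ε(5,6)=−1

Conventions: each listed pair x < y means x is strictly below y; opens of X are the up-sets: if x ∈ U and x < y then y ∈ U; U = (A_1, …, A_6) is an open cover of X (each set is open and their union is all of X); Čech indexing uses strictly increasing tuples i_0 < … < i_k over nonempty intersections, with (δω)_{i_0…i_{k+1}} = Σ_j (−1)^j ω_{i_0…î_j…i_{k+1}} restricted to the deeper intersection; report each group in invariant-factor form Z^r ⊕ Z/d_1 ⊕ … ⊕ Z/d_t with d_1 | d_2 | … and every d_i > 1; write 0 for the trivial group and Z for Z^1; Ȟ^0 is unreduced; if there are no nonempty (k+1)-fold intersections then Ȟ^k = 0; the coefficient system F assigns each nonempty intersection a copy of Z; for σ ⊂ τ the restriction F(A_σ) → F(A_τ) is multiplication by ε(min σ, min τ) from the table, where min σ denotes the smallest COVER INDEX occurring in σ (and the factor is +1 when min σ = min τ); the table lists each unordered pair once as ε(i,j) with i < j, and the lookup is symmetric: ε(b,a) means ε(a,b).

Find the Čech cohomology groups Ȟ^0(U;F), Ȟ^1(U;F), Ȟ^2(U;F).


nerve simplices:
  A12={t5,t17,t30} A13={t10,t28,t30} A14={t18,t19,t28} A15={t8,t18,t26} A16={t8,t16,t17} A23={t11,t14,t27,t30} A24={t2,t21,t25} A25={t11,t25,t32} A26={t6,t17,t21} A34={t22,t28,t33} A35={t1,t11,t23} A36={t9,t23,t33} A45={t12,t18,t25} A46={t4,t21,t33} A56={t8,t23,t24}
  A123={t30} A126={t17} A134={t28} A145={t18} A156={t8} A235={t11} A245={t25} A246={t21} A346={t33} A356={t23}
C dims 6,15,10; δ0: rk 5, SNF 1^5; δ1: rk 10, SNF 1^9·2
degree 0: 6−5−0 = 1 → Ȟ^0 ≅ Z
degree 1: 15−10−5 = 0 → Ȟ^1 ≅ 0
degree 2: 10−0−10 = 0 plus torsion [2] → Ȟ^2 ≅ Z/2

Ȟ^0(U;F) ≅ Z; Ȟ^1(U;F) ≅ 0; Ȟ^2(U;F) ≅ Z/2


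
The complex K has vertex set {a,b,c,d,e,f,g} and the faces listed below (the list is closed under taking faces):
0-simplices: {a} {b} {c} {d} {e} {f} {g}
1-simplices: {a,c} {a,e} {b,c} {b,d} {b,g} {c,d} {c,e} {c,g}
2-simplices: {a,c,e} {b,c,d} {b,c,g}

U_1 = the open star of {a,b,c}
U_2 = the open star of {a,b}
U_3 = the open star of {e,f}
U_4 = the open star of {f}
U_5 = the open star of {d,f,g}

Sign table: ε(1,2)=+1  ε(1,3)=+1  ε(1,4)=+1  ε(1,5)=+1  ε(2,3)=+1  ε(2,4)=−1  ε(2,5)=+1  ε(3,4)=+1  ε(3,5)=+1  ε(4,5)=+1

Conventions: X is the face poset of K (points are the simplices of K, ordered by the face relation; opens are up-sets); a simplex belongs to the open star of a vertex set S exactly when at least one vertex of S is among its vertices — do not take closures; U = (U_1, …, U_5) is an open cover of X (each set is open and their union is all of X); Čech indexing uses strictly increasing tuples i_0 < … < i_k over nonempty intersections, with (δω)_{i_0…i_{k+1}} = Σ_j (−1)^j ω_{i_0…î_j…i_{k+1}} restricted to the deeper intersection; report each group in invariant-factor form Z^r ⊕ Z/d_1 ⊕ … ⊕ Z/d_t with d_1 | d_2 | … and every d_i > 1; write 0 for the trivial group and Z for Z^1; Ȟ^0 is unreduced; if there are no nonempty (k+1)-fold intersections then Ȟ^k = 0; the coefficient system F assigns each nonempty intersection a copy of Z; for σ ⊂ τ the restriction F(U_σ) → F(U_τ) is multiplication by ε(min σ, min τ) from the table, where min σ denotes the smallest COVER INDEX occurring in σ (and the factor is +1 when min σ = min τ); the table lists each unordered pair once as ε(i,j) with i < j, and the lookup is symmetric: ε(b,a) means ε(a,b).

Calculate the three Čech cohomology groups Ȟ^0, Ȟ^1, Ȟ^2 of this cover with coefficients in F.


Ȟ^0 = Z, Ȟ^1 = Z and Ȟ^2 = 0

nonempty intersections:
  U1={{a},{b},{c},{a,c},{a,e},{b,c},{b,d},{b,g},{c,d},{c,e},{c,g},{a,c,e},{b,c,d},{b,c,g}} U2={{a},{b},{a,c},{a,e},{b,c},{b,d},{b,g},{a,c,e},{b,c,d},{b,c,g}} U3={{e},{f},{a,e},{c,e},{a,c,e}} U4={{f}} U5={{d},{f},{g},{b,d},{b,g},{c,d},{c,g},{b,c,d},{b,c,g}}
  U12={{a},{b},{a,c},{a,e},{b,c},{b,d},{b,g},{a,c,e},{b,c,d},{b,c,g}} U13={{a,e},{c,e},{a,c,e}} U15={{b,d},{b,g},{c,d},{c,g},{b,c,d},{b,c,g}} U23={{a,e},{a,c,e}} U25={{b,d},{b,g},{b,c,d},{b,c,g}} U34={{f}} U35={{f}} U45={{f}}
  U123={{a,e},{a,c,e}} U125={{b,d},{b,g},{b,c,d},{b,c,g}} U345={{f}}
C dims 5,8,3; δ0: rk 4, SNF 1^4; δ1: rk 3, SNF 1^3
Ȟ^0: (5−4)−0=1 ⇒ Z
Ȟ^1: (8−3)−4=1 ⇒ Z
Ȟ^2: (3−0)−3=0 ⇒ 0


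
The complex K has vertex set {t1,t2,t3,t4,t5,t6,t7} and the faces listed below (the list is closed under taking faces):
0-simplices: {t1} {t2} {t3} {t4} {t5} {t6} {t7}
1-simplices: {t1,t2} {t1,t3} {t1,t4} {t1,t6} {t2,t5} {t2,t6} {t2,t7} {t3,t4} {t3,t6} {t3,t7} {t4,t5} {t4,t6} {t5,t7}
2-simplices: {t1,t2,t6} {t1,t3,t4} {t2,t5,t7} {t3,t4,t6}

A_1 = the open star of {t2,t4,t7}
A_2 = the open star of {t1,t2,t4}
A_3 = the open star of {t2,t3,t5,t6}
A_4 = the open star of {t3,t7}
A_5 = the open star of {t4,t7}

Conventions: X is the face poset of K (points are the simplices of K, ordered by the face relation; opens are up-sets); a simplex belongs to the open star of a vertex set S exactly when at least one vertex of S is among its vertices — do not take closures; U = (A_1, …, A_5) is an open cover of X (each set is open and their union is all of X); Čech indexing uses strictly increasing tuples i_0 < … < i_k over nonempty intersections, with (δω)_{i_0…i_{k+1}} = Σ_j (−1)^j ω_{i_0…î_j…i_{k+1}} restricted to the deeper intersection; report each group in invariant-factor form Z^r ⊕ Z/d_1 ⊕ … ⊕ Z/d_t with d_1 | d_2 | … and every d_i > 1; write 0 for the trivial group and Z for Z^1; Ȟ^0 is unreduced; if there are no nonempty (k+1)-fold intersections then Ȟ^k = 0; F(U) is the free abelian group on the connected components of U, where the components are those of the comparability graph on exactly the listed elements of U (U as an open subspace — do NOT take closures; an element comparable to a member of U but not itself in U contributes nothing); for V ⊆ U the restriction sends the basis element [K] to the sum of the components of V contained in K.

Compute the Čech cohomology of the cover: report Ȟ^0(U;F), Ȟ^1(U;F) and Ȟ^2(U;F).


Ȟ^0 ≅ Z,  Ȟ^1 ≅ Z^3,  Ȟ^2 ≅ 0

intersection data:
  A1={{t2},{t4},{t7},{t1,t2},{t1,t4},{t2,t5},{t2,t6},{t2,t7},{t3,t4},{t3,t7},{t4,t5},{t4,t6},{t5,t7},{t1,t2,t6},{t1,t3,t4},{t2,t5,t7},{t3,t4,t6}} A2={{t1},{t2},{t4},{t1,t2},{t1,t3},{t1,t4},{t1,t6},{t2,t5},{t2,t6},{t2,t7},{t3,t4},{t4,t5},{t4,t6},{t1,t2,t6},{t1,t3,t4},{t2,t5,t7},{t3,t4,t6}} A3={{t2},{t3},{t5},{t6},{t1,t2},{t1,t3},{t1,t6},{t2,t5},{t2,t6},{t2,t7},{t3,t4},{t3,t6},{t3,t7},{t4,t5},{t4,t6},{t5,t7},{t1,t2,t6},{t1,t3,t4},{t2,t5,t7},{t3,t4,t6}} A4={{t3},{t7},{t1,t3},{t2,t7},{t3,t4},{t3,t6},{t3,t7},{t5,t7},{t1,t3,t4},{t2,t5,t7},{t3,t4,t6}} A5={{t4},{t7},{t1,t4},{t2,t7},{t3,t4},{t3,t7},{t4,t5},{t4,t6},{t5,t7},{t1,t3,t4},{t2,t5,t7},{t3,t4,t6}}
  A12={{t2},{t4},{t1,t2},{t1,t4},{t2,t5},{t2,t6},{t2,t7},{t3,t4},{t4,t5},{t4,t6},{t1,t2,t6},{t1,t3,t4},{t2,t5,t7},{t3,t4,t6}} A13={{t2},{t1,t2},{t2,t5},{t2,t6},{t2,t7},{t3,t4},{t3,t7},{t4,t5},{t4,t6},{t5,t7},{t1,t2,t6},{t1,t3,t4},{t2,t5,t7},{t3,t4,t6}} A14={{t7},{t2,t7},{t3,t4},{t3,t7},{t5,t7},{t1,t3,t4},{t2,t5,t7},{t3,t4,t6}} A15={{t4},{t7},{t1,t4},{t2,t7},{t3,t4},{t3,t7},{t4,t5},{t4,t6},{t5,t7},{t1,t3,t4},{t2,t5,t7},{t3,t4,t6}} A23={{t2},{t1,t2},{t1,t3},{t1,t6},{t2,t5},{t2,t6},{t2,t7},{t3,t4},{t4,t5},{t4,t6},{t1,t2,t6},{t1,t3,t4},{t2,t5,t7},{t3,t4,t6}} A24={{t1,t3},{t2,t7},{t3,t4},{t1,t3,t4},{t2,t5,t7},{t3,t4,t6}} A25={{t4},{t1,t4},{t2,t7},{t3,t4},{t4,t5},{t4,t6},{t1,t3,t4},{t2,t5,t7},{t3,t4,t6}} A34={{t3},{t1,t3},{t2,t7},{t3,t4},{t3,t6},{t3,t7},{t5,t7},{t1,t3,t4},{t2,t5,t7},{t3,t4,t6}} A35={{t2,t7},{t3,t4},{t3,t7},{t4,t5},{t4,t6},{t5,t7},{t1,t3,t4},{t2,t5,t7},{t3,t4,t6}} A45={{t7},{t2,t7},{t3,t4},{t3,t7},{t5,t7},{t1,t3,t4},{t2,t5,t7},{t3,t4,t6}}
  A123={{t2},{t1,t2},{t2,t5},{t2,t6},{t2,t7},{t3,t4},{t4,t5},{t4,t6},{t1,t2,t6},{t1,t3,t4},{t2,t5,t7},{t3,t4,t6}} A124={{t2,t7},{t3,t4},{t1,t3,t4},{t2,t5,t7},{t3,t4,t6}} A125={{t4},{t1,t4},{t2,t7},{t3,t4},{t4,t5},{t4,t6},{t1,t3,t4},{t2,t5,t7},{t3,t4,t6}} A134={{t2,t7},{t3,t4},{t3,t7},{t5,t7},{t1,t3,t4},{t2,t5,t7},{t3,t4,t6}} A135={{t2,t7},{t3,t4},{t3,t7},{t4,t5},{t4,t6},{t5,t7},{t1,t3,t4},{t2,t5,t7},{t3,t4,t6}} A145={{t7},{t2,t7},{t3,t4},{t3,t7},{t5,t7},{t1,t3,t4},{t2,t5,t7},{t3,t4,t6}} A234={{t1,t3},{t2,t7},{t3,t4},{t1,t3,t4},{t2,t5,t7},{t3,t4,t6}} A235={{t2,t7},{t3,t4},{t4,t5},{t4,t6},{t1,t3,t4},{t2,t5,t7},{t3,t4,t6}} A245={{t2,t7},{t3,t4},{t1,t3,t4},{t2,t5,t7},{t3,t4,t6}} A345={{t2,t7},{t3,t4},{t3,t7},{t5,t7},{t1,t3,t4},{t2,t5,t7},{t3,t4,t6}}
  A1234={{t2,t7},{t3,t4},{t1,t3,t4},{t2,t5,t7},{t3,t4,t6}} A1235={{t2,t7},{t3,t4},{t4,t5},{t4,t6},{t1,t3,t4},{t2,t5,t7},{t3,t4,t6}} A1245={{t2,t7},{t3,t4},{t1,t3,t4},{t2,t5,t7},{t3,t4,t6}} A1345={{t2,t7},{t3,t4},{t3,t7},{t5,t7},{t1,t3,t4},{t2,t5,t7},{t3,t4,t6}} A2345={{t2,t7},{t3,t4},{t1,t3,t4},{t2,t5,t7},{t3,t4,t6}}
  A12345={{t2,t7},{t3,t4},{t1,t3,t4},{t2,t5,t7},{t3,t4,t6}}
components per intersection:
  A1: {{t2},{t7},{t1,t2},{t2,t5},{t2,t6},{t2,t7},{t3,t7},{t5,t7},{t1,t2,t6},{t2,t5,t7}} {{t4},{t1,t4},{t3,t4},{t4,t5},{t4,t6},{t1,t3,t4},{t3,t4,t6}}
  A2: {{t1},{t2},{t4},{t1,t2},{t1,t3},{t1,t4},{t1,t6},{t2,t5},{t2,t6},{t2,t7},{t3,t4},{t4,t5},{t4,t6},{t1,t2,t6},{t1,t3,t4},{t2,t5,t7},{t3,t4,t6}}
  A3: {{t2},{t3},{t5},{t6},{t1,t2},{t1,t3},{t1,t6},{t2,t5},{t2,t6},{t2,t7},{t3,t4},{t3,t6},{t3,t7},{t4,t5},{t4,t6},{t5,t7},{t1,t2,t6},{t1,t3,t4},{t2,t5,t7},{t3,t4,t6}}
  A4: {{t3},{t7},{t1,t3},{t2,t7},{t3,t4},{t3,t6},{t3,t7},{t5,t7},{t1,t3,t4},{t2,t5,t7},{t3,t4,t6}}
  A5: {{t4},{t1,t4},{t3,t4},{t4,t5},{t4,t6},{t1,t3,t4},{t3,t4,t6}} {{t7},{t2,t7},{t3,t7},{t5,t7},{t2,t5,t7}}
  A12: {{t2},{t1,t2},{t2,t5},{t2,t6},{t2,t7},{t1,t2,t6},{t2,t5,t7}} {{t4},{t1,t4},{t3,t4},{t4,t5},{t4,t6},{t1,t3,t4},{t3,t4,t6}}
  A13: {{t2},{t1,t2},{t2,t5},{t2,t6},{t2,t7},{t5,t7},{t1,t2,t6},{t2,t5,t7}} {{t3,t4},{t4,t6},{t1,t3,t4},{t3,t4,t6}} {{t3,t7}} {{t4,t5}}
  A14: {{t7},{t2,t7},{t3,t7},{t5,t7},{t2,t5,t7}} {{t3,t4},{t1,t3,t4},{t3,t4,t6}}
  A15: {{t4},{t1,t4},{t3,t4},{t4,t5},{t4,t6},{t1,t3,t4},{t3,t4,t6}} {{t7},{t2,t7},{t3,t7},{t5,t7},{t2,t5,t7}}
  A23: {{t2},{t1,t2},{t1,t6},{t2,t5},{t2,t6},{t2,t7},{t1,t2,t6},{t2,t5,t7}} {{t1,t3},{t3,t4},{t4,t6},{t1,t3,t4},{t3,t4,t6}} {{t4,t5}}
  A24: {{t1,t3},{t3,t4},{t1,t3,t4},{t3,t4,t6}} {{t2,t7},{t2,t5,t7}}
  A25: {{t4},{t1,t4},{t3,t4},{t4,t5},{t4,t6},{t1,t3,t4},{t3,t4,t6}} {{t2,t7},{t2,t5,t7}}
  A34: {{t3},{t1,t3},{t3,t4},{t3,t6},{t3,t7},{t1,t3,t4},{t3,t4,t6}} {{t2,t7},{t5,t7},{t2,t5,t7}}
  A35: {{t2,t7},{t5,t7},{t2,t5,t7}} {{t3,t4},{t4,t6},{t1,t3,t4},{t3,t4,t6}} {{t3,t7}} {{t4,t5}}
  A45: {{t7},{t2,t7},{t3,t7},{t5,t7},{t2,t5,t7}} {{t3,t4},{t1,t3,t4},{t3,t4,t6}}
  A123: {{t2},{t1,t2},{t2,t5},{t2,t6},{t2,t7},{t1,t2,t6},{t2,t5,t7}} {{t3,t4},{t4,t6},{t1,t3,t4},{t3,t4,t6}} {{t4,t5}}
  A124: {{t2,t7},{t2,t5,t7}} {{t3,t4},{t1,t3,t4},{t3,t4,t6}}
  A125: {{t4},{t1,t4},{t3,t4},{t4,t5},{t4,t6},{t1,t3,t4},{t3,t4,t6}} {{t2,t7},{t2,t5,t7}}
  A134: {{t2,t7},{t5,t7},{t2,t5,t7}} {{t3,t4},{t1,t3,t4},{t3,t4,t6}} {{t3,t7}}
  A135: {{t2,t7},{t5,t7},{t2,t5,t7}} {{t3,t4},{t4,t6},{t1,t3,t4},{t3,t4,t6}} {{t3,t7}} {{t4,t5}}
  A145: {{t7},{t2,t7},{t3,t7},{t5,t7},{t2,t5,t7}} {{t3,t4},{t1,t3,t4},{t3,t4,t6}}
  A234: {{t1,t3},{t3,t4},{t1,t3,t4},{t3,t4,t6}} {{t2,t7},{t2,t5,t7}}
  A235: {{t2,t7},{t2,t5,t7}} {{t3,t4},{t4,t6},{t1,t3,t4},{t3,t4,t6}} {{t4,t5}}
  A245: {{t2,t7},{t2,t5,t7}} {{t3,t4},{t1,t3,t4},{t3,t4,t6}}
  A345: {{t2,t7},{t5,t7},{t2,t5,t7}} {{t3,t4},{t1,t3,t4},{t3,t4,t6}} {{t3,t7}}
  A1234: {{t2,t7},{t2,t5,t7}} {{t3,t4},{t1,t3,t4},{t3,t4,t6}}
  A1235: {{t2,t7},{t2,t5,t7}} {{t3,t4},{t4,t6},{t1,t3,t4},{t3,t4,t6}} {{t4,t5}}
  A1245: {{t2,t7},{t2,t5,t7}} {{t3,t4},{t1,t3,t4},{t3,t4,t6}}
  A1345: {{t2,t7},{t5,t7},{t2,t5,t7}} {{t3,t4},{t1,t3,t4},{t3,t4,t6}} {{t3,t7}}
  A2345: {{t2,t7},{t2,t5,t7}} {{t3,t4},{t1,t3,t4},{t3,t4,t6}}
  A12345: {{t2,t7},{t2,t5,t7}} {{t3,t4},{t1,t3,t4},{t3,t4,t6}}
C dims 7,25,26,12; δ0: rk 6, SNF 1^6; δ1: rk 16, SNF 1^16; δ2: rk 10, SNF 1^10
Ȟ^0 = (7 − 6) − 0 = 1, so Ȟ^0 ≅ Z
Ȟ^1 = (25 − 16) − 6 = 3, so Ȟ^1 ≅ Z^3
Ȟ^2 = (26 − 10) − 16 = 0, so Ȟ^2 ≅ 0
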